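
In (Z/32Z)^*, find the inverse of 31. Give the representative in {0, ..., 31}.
31^(−1) ≡ 31 (mod 32)

Apply the extended Euclidean algorithm to (32, 31), tracking rows (r, s, t) with s·32 + t·31 = r. Each division r_prev = q·r_cur + r_new produces the new row as (previous row) − q·(current row):
  row A: (32, 1, 0)   [1·32 + 0·31 = 32]
  row B: (31, 0, 1)   [0·32 + 1·31 = 31]
  32 = 1·31 + 1   → row C = row A − 1·row B = (1, 1, −1)   [check: 1·32 − 1·31 = 1]
  31 = 31·1 + 0   → remainder 0, stop. gcd = 1 (last nonzero row C).
The gcd is 1, so 31 is invertible mod 32. The last nonzero row gives 1·32 − 1·31 = 1, so t = −1. So 31^(−1) ≡ −1 ≡ 31 (mod 32). Verify: 31 · 31 = 961 ≡ 1 (mod 32). ✓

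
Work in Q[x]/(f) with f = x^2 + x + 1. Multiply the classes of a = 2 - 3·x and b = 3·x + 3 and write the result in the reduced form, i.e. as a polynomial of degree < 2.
First multiply in Q[x] without reducing: a · b = -9·x^2 - 3·x + 6. Now divide by f(x) = x^2 + x + 1, eliminating the leading term at each step:
  leading term -9·x^2: subtract (-9)·f(x) = -9·x^2 - 9·x - 9, leaving 6·x + 15
The degree is now < 2, so this is the remainder. Hence a · b ≡ 6·x + 15 in Q[x]/(f).

Final answer: a · b ≡ 6·x + 15 (mod f(x))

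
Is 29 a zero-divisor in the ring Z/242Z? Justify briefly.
gcd(29, 242) = 1, so 29 is a unit in Z/242Z (it has a multiplicative inverse). A unit cannot be a zero-divisor: if 29·b ≡ 0 then multiplying both sides by 29^(−1) gives b ≡ 0. So 29 is not a zero-divisor.

Final answer: NO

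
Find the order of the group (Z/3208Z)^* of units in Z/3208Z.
(Z/3208Z)^* consists of the classes a with gcd(a, 3208) = 1, so its order is φ(3208). φ is multiplicative, with φ(p^e) = p^e − p^(e−1). Factorise 3208 = 2^3 · 401. Then
  φ(3208) = (2^3 − 2^2) · (401 − 1) = 4 · 400 = 1600.
Thus |(Z/3208Z)^*| = 1600.

Final answer: |(Z/3208Z)^*| = 1600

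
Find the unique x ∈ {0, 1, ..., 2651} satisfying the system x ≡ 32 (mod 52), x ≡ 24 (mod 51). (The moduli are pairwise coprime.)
The moduli 52, 51 are pairwise coprime, so by the CRT there is a unique solution mod 52·51 = 2652.
Solve by successive substitution. Start with x ≡ 32 (mod 52).
  Combine with x ≡ 24 (mod 51): write x = 32 + 52·t and require 32 + 52·t ≡ 24 (mod 51), i.e. 52·t ≡ 24 − 32 ≡ 43 (mod 51). Since 52^(−1) ≡ 1 (mod 51) (52 ≡ 1 (mod 51)), t ≡ 1·43 ≡ 43 (mod 51). So x ≡ 32 + 52·43 = 2268 (mod 2652).
Unique solution in [0, 2652): x = 2268.

Final answer: x ≡ 2268 (mod 2652); the representative in [0, 2652) is 2268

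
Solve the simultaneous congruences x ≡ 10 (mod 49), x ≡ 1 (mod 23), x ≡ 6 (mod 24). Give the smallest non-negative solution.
x ≡ 990 (mod 27048); the representative in [0, 27048) is 990

The moduli 49, 23, 24 are pairwise coprime, so by the CRT there is a unique solution mod 49·23·24 = 27048.
Solve by successive substitution. Start with x ≡ 10 (mod 49).
  Combine with x ≡ 1 (mod 23): write x = 10 + 49·t and require 10 + 49·t ≡ 1 (mod 23), i.e. 49·t ≡ 1 − 10 ≡ 14 (mod 23). Since 49^(−1) ≡ 8 (mod 23) (49 ≡ 3 (mod 23)), t ≡ 8·14 ≡ 20 (mod 23). So x ≡ 10 + 49·20 = 990 (mod 1127).
  Combine with x ≡ 6 (mod 24): write x = 990 + 1127·t and require 990 + 1127·t ≡ 6 (mod 24), i.e. 1127·t ≡ 6 − 990 ≡ 0 (mod 24). Since 1127^(−1) ≡ 23 (mod 24) (1127 ≡ 23 (mod 24)), t ≡ 23·0 ≡ 0 (mod 24). So x ≡ 990 + 1127·0 = 990 (mod 27048).
Unique solution in [0, 27048): x = 990.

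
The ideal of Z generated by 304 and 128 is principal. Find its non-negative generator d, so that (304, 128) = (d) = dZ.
In the PID Z, (a, b) is generated by gcd(a, b). Compute gcd(304, 128) with the extended Euclidean algorithm, tracking rows (r, s, t) with s·304 + t·128 = r:
  row A: (304, 1, 0)   [1·304 + 0·128 = 304]
  row B: (128, 0, 1)   [0·304 + 1·128 = 128]
  304 = 2·128 + 48   → row C = row A − 2·row B = (48, 1, −2)   [check: 1·304 − 2·128 = 48]
  128 = 2·48 + 32   → row D = row B − 2·row C = (32, −2, 5)   [check: −2·304 + 5·128 = 32]
  48 = 1·32 + 16   → row E = row C − 1·row D = (16, 3, −7)   [check: 3·304 − 7·128 = 16]
  32 = 2·16 + 0   → remainder 0, stop. gcd = 16 (last nonzero row E).
So gcd(304, 128) = 16, with Bézout identity 3·304 − 7·128 = 16. Containment (⊇): the Bézout identity exhibits 16 as an element of (304, 128), giving (16) ⊆ (304, 128). Containment (⊆): since 16 | 304 and 16 | 128 (304 = 16·19, 128 = 16·8), every Z-linear combination of 304 and 128 is divisible by 16, so (304, 128) ⊆ (16). Therefore (304, 128) = (16), d = 16.

Final answer: (304, 128) = (16); d = 16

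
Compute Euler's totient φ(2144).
φ is multiplicative, with φ(p^e) = p^e − p^(e−1). Factorise 2144 = 2^5 · 67. Then
  φ(2144) = (2^5 − 2^4) · (67 − 1) = 16 · 66 = 1056.

Final answer: φ(2144) = 1056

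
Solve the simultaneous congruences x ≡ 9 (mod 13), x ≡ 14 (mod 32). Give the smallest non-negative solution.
The moduli 13, 32 are pairwise coprime, so by the CRT there is a unique solution mod 13·32 = 416.
Solve by successive substitution. Start with x ≡ 9 (mod 13).
  Combine with x ≡ 14 (mod 32): write x = 9 + 13·t and require 9 + 13·t ≡ 14 (mod 32), i.e. 13·t ≡ 14 − 9 ≡ 5 (mod 32). Since 13^(−1) ≡ 5 (mod 32), t ≡ 5·5 ≡ 25 (mod 32). So x ≡ 9 + 13·25 = 334 (mod 416).
Unique solution in [0, 416): x = 334.

Final answer: x ≡ 334 (mod 416); the representative in [0, 416) is 334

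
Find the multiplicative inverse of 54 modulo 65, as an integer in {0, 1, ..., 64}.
Apply the extended Euclidean algorithm to (65, 54), tracking rows (r, s, t) with s·65 + t·54 = r. Each division r_prev = q·r_cur + r_new produces the new row as (previous row) − q·(current row):
  row A: (65, 1, 0)   [1·65 + 0·54 = 65]
  row B: (54, 0, 1)   [0·65 + 1·54 = 54]
  65 = 1·54 + 11   → row C = row A − 1·row B = (11, 1, −1)   [check: 1·65 − 1·54 = 11]
  54 = 4·11 + 10   → row D = row B − 4·row C = (10, −4, 5)   [check: −4·65 + 5·54 = 10]
  11 = 1·10 + 1   → row E = row C − 1·row D = (1, 5, −6)   [check: 5·65 − 6·54 = 1]
  10 = 10·1 + 0   → remainder 0, stop. gcd = 1 (last nonzero row E).
The gcd is 1, so 54 is invertible mod 65. The last nonzero row gives 5·65 − 6·54 = 1, so t = −6. So 54^(−1) ≡ −6 ≡ 59 (mod 65). Verify: 54 · 59 = 3186 ≡ 1 (mod 65). ✓

Final answer: 54^(−1) ≡ 59 (mod 65)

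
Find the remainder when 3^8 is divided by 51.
33

Use repeated squaring. Binary(8) = 1000. Walk through the bits of the exponent 8 left-to-right: at each bit after the leading one, square the running value, then multiply by 3 if the bit is 1 (always reducing mod 51):
  bit 1 = 1 (leading): start with 3.
  bit 2 = 0: square 3^2 = 9 (mod 51).
  bit 3 = 0: square 9^2 = 81 ≡ 30 (mod 51).
  bit 4 = 0: square 30^2 = 900 ≡ 33 (mod 51).
Final value: 3^8 ≡ 33 (mod 51).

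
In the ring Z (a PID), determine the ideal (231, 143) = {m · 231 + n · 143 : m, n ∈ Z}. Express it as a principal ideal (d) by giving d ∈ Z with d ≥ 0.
In the PID Z, (a, b) is generated by gcd(a, b). Compute gcd(231, 143) with the extended Euclidean algorithm, tracking rows (r, s, t) with s·231 + t·143 = r:
  row A: (231, 1, 0)   [1·231 + 0·143 = 231]
  row B: (143, 0, 1)   [0·231 + 1·143 = 143]
  231 = 1·143 + 88   → row C = row A − 1·row B = (88, 1, −1)   [check: 1·231 − 1·143 = 88]
  143 = 1·88 + 55   → row D = row B − 1·row C = (55, −1, 2)   [check: −1·231 + 2·143 = 55]
  88 = 1·55 + 33   → row E = row C − 1·row D = (33, 2, −3)   [check: 2·231 − 3·143 = 33]
  55 = 1·33 + 22   → row F = row D − 1·row E = (22, −3, 5)   [check: −3·231 + 5·143 = 22]
  33 = 1·22 + 11   → row G = row E − 1·row F = (11, 5, −8)   [check: 5·231 − 8·143 = 11]
  22 = 2·11 + 0   → remainder 0, stop. gcd = 11 (last nonzero row G).
So gcd(231, 143) = 11, with Bézout identity 5·231 − 8·143 = 11. Containment (⊇): the Bézout identity exhibits 11 as an element of (231, 143), giving (11) ⊆ (231, 143). Containment (⊆): since 11 | 231 and 11 | 143 (231 = 11·21, 143 = 11·13), every Z-linear combination of 231 and 143 is divisible by 11, so (231, 143) ⊆ (11). Therefore (231, 143) = (11), d = 11.

Final answer: (231, 143) = (11); d = 11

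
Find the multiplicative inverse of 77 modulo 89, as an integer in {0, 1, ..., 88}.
77^(−1) ≡ 37 (mod 89)

Apply the extended Euclidean algorithm to (89, 77), tracking rows (r, s, t) with s·89 + t·77 = r. Each division r_prev = q·r_cur + r_new produces the new row as (previous row) − q·(current row):
  row A: (89, 1, 0)   [1·89 + 0·77 = 89]
  row B: (77, 0, 1)   [0·89 + 1·77 = 77]
  89 = 1·77 + 12   → row C = row A − 1·row B = (12, 1, −1)   [check: 1·89 − 1·77 = 12]
  77 = 6·12 + 5   → row D = row B − 6·row C = (5, −6, 7)   [check: −6·89 + 7·77 = 5]
  12 = 2·5 + 2   → row E = row C − 2·row D = (2, 13, −15)   [check: 13·89 − 15·77 = 2]
  5 = 2·2 + 1   → row F = row D − 2·row E = (1, −32, 37)   [check: −32·89 + 37·77 = 1]
  2 = 2·1 + 0   → remainder 0, stop. gcd = 1 (last nonzero row F).
The gcd is 1, so 77 is invertible mod 89. The last nonzero row gives −32·89 + 37·77 = 1, so t = 37. So 77^(−1) ≡ 37 (mod 89). Verify: 77 · 37 = 2849 ≡ 1 (mod 89). ✓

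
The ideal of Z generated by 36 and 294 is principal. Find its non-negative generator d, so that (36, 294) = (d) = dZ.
In the PID Z, (a, b) is generated by gcd(a, b). Compute gcd(294, 36) with the extended Euclidean algorithm, tracking rows (r, s, t) with s·294 + t·36 = r:
  row A: (294, 1, 0)   [1·294 + 0·36 = 294]
  row B: (36, 0, 1)   [0·294 + 1·36 = 36]
  294 = 8·36 + 6   → row C = row A − 8·row B = (6, 1, −8)   [check: 1·294 − 8·36 = 6]
  36 = 6·6 + 0   → remainder 0, stop. gcd = 6 (last nonzero row C).
So gcd(36, 294) = 6, with Bézout identity 1·294 − 8·36 = 6. Containment (⊇): the Bézout identity exhibits 6 as an element of (36, 294), giving (6) ⊆ (36, 294). Containment (⊆): since 6 | 36 and 6 | 294 (36 = 6·6, 294 = 6·49), every Z-linear combination of 36 and 294 is divisible by 6, so (36, 294) ⊆ (6). Therefore (36, 294) = (6), d = 6.

Final answer: (36, 294) = (6); d = 6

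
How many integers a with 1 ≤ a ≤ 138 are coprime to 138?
44

The number of a ∈ {1, ..., 138} with gcd(a, 138) = 1 is by definition Euler's totient φ(138). φ is multiplicative, with φ(p^e) = p^e − p^(e−1). Factorise 138 = 2 · 3 · 23. Then
  φ(138) = (2 − 1) · (3 − 1) · (23 − 1) = 1 · 2 · 22 = 44.
So there are 44 such integers.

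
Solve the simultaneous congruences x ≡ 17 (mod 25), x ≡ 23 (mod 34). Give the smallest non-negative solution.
The moduli 25, 34 are pairwise coprime, so by the CRT there is a unique solution mod 25·34 = 850.
Solve by successive substitution. Start with x ≡ 17 (mod 25).
  Combine with x ≡ 23 (mod 34): write x = 17 + 25·t and require 17 + 25·t ≡ 23 (mod 34), i.e. 25·t ≡ 23 − 17 ≡ 6 (mod 34). Since 25^(−1) ≡ 15 (mod 34), t ≡ 15·6 ≡ 22 (mod 34). So x ≡ 17 + 25·22 = 567 (mod 850).
Unique solution in [0, 850): x = 567.

Final answer: x ≡ 567 (mod 850); the representative in [0, 850) is 567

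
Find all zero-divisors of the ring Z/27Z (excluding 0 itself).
nonzero zero-divisors of Z/27Z = {3, 6, 9, 12, 15, 18, 21, 24}

An element a ∈ Z/27Z (with a ≠ 0) is a zero-divisor iff gcd(a, 27) > 1 (because a is a unit precisely when gcd(a, n) = 1, and in Z/nZ every nonzero, non-unit element is a zero-divisor). Scan a = 1, ..., 26 and keep those with gcd(a, 27) > 1:
  gcd(3, 27) = 3, gcd(6, 27) = 3, gcd(9, 27) = 9, gcd(12, 27) = 3, gcd(15, 27) = 3, gcd(18, 27) = 9, gcd(21, 27) = 3, gcd(24, 27) = 3.
All other a ∈ {1, ..., 26} have gcd(a, 27) = 1 and are units. So the nonzero zero-divisors are exactly the 8 values of a appearing in this scan.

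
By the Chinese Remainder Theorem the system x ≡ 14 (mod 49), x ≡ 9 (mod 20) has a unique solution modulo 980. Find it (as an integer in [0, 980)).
The moduli 49, 20 are pairwise coprime, so by the CRT there is a unique solution mod 49·20 = 980.
Solve by successive substitution. Start with x ≡ 14 (mod 49).
  Combine with x ≡ 9 (mod 20): write x = 14 + 49·t and require 14 + 49·t ≡ 9 (mod 20), i.e. 49·t ≡ 9 − 14 ≡ 15 (mod 20). Since 49^(−1) ≡ 9 (mod 20) (49 ≡ 9 (mod 20)), t ≡ 9·15 ≡ 15 (mod 20). So x ≡ 14 + 49·15 = 749 (mod 980).
Unique solution in [0, 980): x = 749.

Final answer: x ≡ 749 (mod 980); the representative in [0, 980) is 749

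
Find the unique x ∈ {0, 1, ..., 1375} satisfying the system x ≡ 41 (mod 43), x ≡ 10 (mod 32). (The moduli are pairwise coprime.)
The moduli 43, 32 are pairwise coprime, so by the CRT there is a unique solution mod 43·32 = 1376.
Solve by successive substitution. Start with x ≡ 41 (mod 43).
  Combine with x ≡ 10 (mod 32): write x = 41 + 43·t and require 41 + 43·t ≡ 10 (mod 32), i.e. 43·t ≡ 10 − 41 ≡ 1 (mod 32). Since 43^(−1) ≡ 3 (mod 32) (43 ≡ 11 (mod 32)), t ≡ 3·1 ≡ 3 (mod 32). So x ≡ 41 + 43·3 = 170 (mod 1376).
Unique solution in [0, 1376): x = 170.

Final answer: x ≡ 170 (mod 1376); the representative in [0, 1376) is 170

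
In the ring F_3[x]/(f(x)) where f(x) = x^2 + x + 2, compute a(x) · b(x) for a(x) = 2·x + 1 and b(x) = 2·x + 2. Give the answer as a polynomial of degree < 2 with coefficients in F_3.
a · b ≡ 2·x (mod f(x))

Multiply as integer polynomials: a · b = 4·x^2 + 6·x + 2. Reducing coefficients mod 3: a · b ≡ x^2 + 2. Now divide by f(x) = x^2 + x + 2 in F_3[x], eliminating the leading term at each step:
  leading term x^2: subtract (1)·f(x) = x^2 + x + 2, leaving 2·x (coefficients mod 3)
The degree is now < 2, so this is the remainder. Hence a · b ≡ 2·x in F_3[x]/(f).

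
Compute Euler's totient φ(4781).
φ(4781) = 4092

φ is multiplicative, with φ(p^e) = p^e − p^(e−1). Factorise 4781 = 7 · 683. Then
  φ(4781) = (7 − 1) · (683 − 1) = 6 · 682 = 4092.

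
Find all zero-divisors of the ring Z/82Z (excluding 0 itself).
nonzero zero-divisors of Z/82Z = {2, 4, 6, 8, 10, 12, 14, 16, 18, 20, 22, 24, 26, 28, 30, 32, 34, 36, 38, 40, 41, 42, 44, 46, 48, 50, 52, 54, 56, 58, 60, 62, 64, 66, 68, 70, 72, 74, 76, 78, 80}

An element a ∈ Z/82Z (with a ≠ 0) is a zero-divisor iff gcd(a, 82) > 1 (because a is a unit precisely when gcd(a, n) = 1, and in Z/nZ every nonzero, non-unit element is a zero-divisor). Scan a = 1, ..., 81 and keep those with gcd(a, 82) > 1:
  gcd(2, 82) = 2, gcd(4, 82) = 2, gcd(6, 82) = 2, gcd(8, 82) = 2, gcd(10, 82) = 2, gcd(12, 82) = 2, gcd(14, 82) = 2, gcd(16, 82) = 2, gcd(18, 82) = 2, gcd(20, 82) = 2, gcd(22, 82) = 2, gcd(24, 82) = 2, gcd(26, 82) = 2, gcd(28, 82) = 2, gcd(30, 82) = 2, gcd(32, 82) = 2, gcd(34, 82) = 2, gcd(36, 82) = 2, gcd(38, 82) = 2, gcd(40, 82) = 2, gcd(41, 82) = 41, gcd(42, 82) = 2, gcd(44, 82) = 2, gcd(46, 82) = 2, gcd(48, 82) = 2, gcd(50, 82) = 2, gcd(52, 82) = 2, gcd(54, 82) = 2, gcd(56, 82) = 2, gcd(58, 82) = 2, gcd(60, 82) = 2, gcd(62, 82) = 2, gcd(64, 82) = 2, gcd(66, 82) = 2, gcd(68, 82) = 2, gcd(70, 82) = 2, gcd(72, 82) = 2, gcd(74, 82) = 2, gcd(76, 82) = 2, gcd(78, 82) = 2, gcd(80, 82) = 2.
All other a ∈ {1, ..., 81} have gcd(a, 82) = 1 and are units. So the nonzero zero-divisors are exactly the 41 values of a appearing in this scan.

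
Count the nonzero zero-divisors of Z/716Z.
Z/716Z has 359 nonzero zero-divisors

In Z/716Z each nonzero element is either a unit (gcd with 716 is 1) or a zero-divisor (gcd > 1). The number of units is φ(716): factorise 716 = 2^2 · 179, so φ(716) = (2^2 − 2^1) · (179 − 1) = 2 · 178 = 356. The nonzero elements number 716 − 1 = 715. Hence the nonzero zero-divisors number 715 − 356 = 359.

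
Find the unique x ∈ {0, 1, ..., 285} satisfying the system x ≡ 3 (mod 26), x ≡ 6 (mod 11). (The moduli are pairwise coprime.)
x ≡ 237 (mod 286); the representative in [0, 286) is 237

The moduli 26, 11 are pairwise coprime, so by the CRT there is a unique solution mod 26·11 = 286.
Solve by successive substitution. Start with x ≡ 3 (mod 26).
  Combine with x ≡ 6 (mod 11): write x = 3 + 26·t and require 3 + 26·t ≡ 6 (mod 11), i.e. 26·t ≡ 6 − 3 ≡ 3 (mod 11). Since 26^(−1) ≡ 3 (mod 11) (26 ≡ 4 (mod 11)), t ≡ 3·3 ≡ 9 (mod 11). So x ≡ 3 + 26·9 = 237 (mod 286).
Unique solution in [0, 286): x = 237.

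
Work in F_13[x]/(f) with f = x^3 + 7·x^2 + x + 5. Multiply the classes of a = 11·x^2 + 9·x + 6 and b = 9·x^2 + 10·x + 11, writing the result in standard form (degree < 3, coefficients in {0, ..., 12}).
a · b ≡ x^2 + 10·x + 2 (mod f(x))

Multiply as integer polynomials: a · b = 99·x^4 + 191·x^3 + 265·x^2 + 159·x + 66. Reducing coefficients mod 13: a · b ≡ 8·x^4 + 9·x^3 + 5·x^2 + 3·x + 1. Now divide by f(x) = x^3 + 7·x^2 + x + 5 in F_13[x], eliminating the leading term at each step:
  leading term 8·x^4: subtract (8·x)·f(x) = 8·x^4 + 4·x^3 + 8·x^2 + x, leaving 5·x^3 + 10·x^2 + 2·x + 1 (coefficients mod 13)
  leading term 5·x^3: subtract (5)·f(x) = 5·x^3 + 9·x^2 + 5·x + 12, leaving x^2 + 10·x + 2 (coefficients mod 13)
The degree is now < 3, so this is the remainder. Hence a · b ≡ x^2 + 10·x + 2 in F_13[x]/(f).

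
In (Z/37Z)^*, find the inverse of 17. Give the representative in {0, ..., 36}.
Apply the extended Euclidean algorithm to (37, 17), tracking rows (r, s, t) with s·37 + t·17 = r. Each division r_prev = q·r_cur + r_new produces the new row as (previous row) − q·(current row):
  row A: (37, 1, 0)   [1·37 + 0·17 = 37]
  row B: (17, 0, 1)   [0·37 + 1·17 = 17]
  37 = 2·17 + 3   → row C = row A − 2·row B = (3, 1, −2)   [check: 1·37 − 2·17 = 3]
  17 = 5·3 + 2   → row D = row B − 5·row C = (2, −5, 11)   [check: −5·37 + 11·17 = 2]
  3 = 1·2 + 1   → row E = row C − 1·row D = (1, 6, −13)   [check: 6·37 − 13·17 = 1]
  2 = 2·1 + 0   → remainder 0, stop. gcd = 1 (last nonzero row E).
The gcd is 1, so 17 is invertible mod 37. The last nonzero row gives 6·37 − 13·17 = 1, so t = −13. So 17^(−1) ≡ −13 ≡ 24 (mod 37). Verify: 17 · 24 = 408 ≡ 1 (mod 37). ✓

Final answer: 17^(−1) ≡ 24 (mod 37)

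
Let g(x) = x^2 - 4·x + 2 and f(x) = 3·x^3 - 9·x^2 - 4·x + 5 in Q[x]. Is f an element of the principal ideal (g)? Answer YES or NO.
NO

In Q[x] the ideal (g) consists of all multiples of g, so f ∈ (g) iff g | f, i.e. iff the remainder of f on division by g is 0. Divide f by g (g is monic, so eliminate the leading term of the running remainder at each step):
  leading term 3·x^3: subtract (3·x)·g(x) = 3·x^3 - 12·x^2 + 6·x, leaving 3·x^2 - 10·x + 5
  leading term 3·x^2: subtract (3)·g(x) = 3·x^2 - 12·x + 6, leaving 2·x - 1
The remainder r(x) = 2·x - 1 ≠ 0 (and deg r < deg g), so g ∤ f, i.e. f ∉ (g).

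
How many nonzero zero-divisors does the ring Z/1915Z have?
In Z/1915Z each nonzero element is either a unit (gcd with 1915 is 1) or a zero-divisor (gcd > 1). The number of units is φ(1915): factorise 1915 = 5 · 383, so φ(1915) = (5 − 1) · (383 − 1) = 4 · 382 = 1528. The nonzero elements number 1915 − 1 = 1914. Hence the nonzero zero-divisors number 1914 − 1528 = 386.

Final answer: Z/1915Z has 386 nonzero zero-divisors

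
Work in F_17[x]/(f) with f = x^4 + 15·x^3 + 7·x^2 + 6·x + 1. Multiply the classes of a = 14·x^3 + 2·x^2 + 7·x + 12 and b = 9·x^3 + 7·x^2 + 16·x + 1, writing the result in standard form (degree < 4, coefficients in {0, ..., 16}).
a · b ≡ 3·x^3 + 9·x^2 + 6·x + 10 (mod f(x))

Multiply as integer polynomials: a · b = 126·x^6 + 116·x^5 + 301·x^4 + 203·x^3 + 198·x^2 + 199·x + 12. Reducing coefficients mod 17: a · b ≡ 7·x^6 + 14·x^5 + 12·x^4 + 16·x^3 + 11·x^2 + 12·x + 12. Now divide by f(x) = x^4 + 15·x^3 + 7·x^2 + 6·x + 1 in F_17[x], eliminating the leading term at each step:
  leading term 7·x^6: subtract (7·x^2)·f(x) = 7·x^6 + 3·x^5 + 15·x^4 + 8·x^3 + 7·x^2, leaving 11·x^5 + 14·x^4 + 8·x^3 + 4·x^2 + 12·x + 12 (coefficients mod 17)
  leading term 11·x^5: subtract (11·x)·f(x) = 11·x^5 + 12·x^4 + 9·x^3 + 15·x^2 + 11·x, leaving 2·x^4 + 16·x^3 + 6·x^2 + x + 12 (coefficients mod 17)
  leading term 2·x^4: subtract (2)·f(x) = 2·x^4 + 13·x^3 + 14·x^2 + 12·x + 2, leaving 3·x^3 + 9·x^2 + 6·x + 10 (coefficients mod 17)
The degree is now < 4, so this is the remainder. Hence a · b ≡ 3·x^3 + 9·x^2 + 6·x + 10 in F_17[x]/(f).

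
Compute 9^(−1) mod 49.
Apply the extended Euclidean algorithm to (49, 9), tracking rows (r, s, t) with s·49 + t·9 = r. Each division r_prev = q·r_cur + r_new produces the new row as (previous row) − q·(current row):
  row A: (49, 1, 0)   [1·49 + 0·9 = 49]
  row B: (9, 0, 1)   [0·49 + 1·9 = 9]
  49 = 5·9 + 4   → row C = row A − 5·row B = (4, 1, −5)   [check: 1·49 − 5·9 = 4]
  9 = 2·4 + 1   → row D = row B − 2·row C = (1, −2, 11)   [check: −2·49 + 11·9 = 1]
  4 = 4·1 + 0   → remainder 0, stop. gcd = 1 (last nonzero row D).
The gcd is 1, so 9 is invertible mod 49. The last nonzero row gives −2·49 + 11·9 = 1, so t = 11. So 9^(−1) ≡ 11 (mod 49). Verify: 9 · 11 = 99 ≡ 1 (mod 49). ✓

Final answer: 9^(−1) ≡ 11 (mod 49)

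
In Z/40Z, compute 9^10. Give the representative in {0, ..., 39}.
1

Use repeated squaring. Binary(10) = 1010. Walk through the bits of the exponent 10 left-to-right: at each bit after the leading one, square the running value, then multiply by 9 if the bit is 1 (always reducing mod 40):
  bit 1 = 1 (leading): start with 9.
  bit 2 = 0: square 9^2 = 81 ≡ 1 (mod 40).
  bit 3 = 1: square 1^2 = 1; bit is 1, so multiply 1·9 = 9 (mod 40).
  bit 4 = 0: square 9^2 = 81 ≡ 1 (mod 40).
Final value: 9^10 ≡ 1 (mod 40).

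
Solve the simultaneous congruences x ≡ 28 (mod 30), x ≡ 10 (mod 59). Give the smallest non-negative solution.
x ≡ 718 (mod 1770); the representative in [0, 1770) is 718

The moduli 30, 59 are pairwise coprime, so by the CRT there is a unique solution mod 30·59 = 1770.
Solve by successive substitution. Start with x ≡ 28 (mod 30).
  Combine with x ≡ 10 (mod 59): write x = 28 + 30·t and require 28 + 30·t ≡ 10 (mod 59), i.e. 30·t ≡ 10 − 28 ≡ 41 (mod 59). Since 30^(−1) ≡ 2 (mod 59), t ≡ 2·41 ≡ 23 (mod 59). So x ≡ 28 + 30·23 = 718 (mod 1770).
Unique solution in [0, 1770): x = 718.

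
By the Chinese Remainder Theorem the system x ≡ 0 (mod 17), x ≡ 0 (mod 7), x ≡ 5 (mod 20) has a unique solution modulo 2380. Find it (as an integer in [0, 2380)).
x ≡ 1785 (mod 2380); the representative in [0, 2380) is 1785

The moduli 17, 7, 20 are pairwise coprime, so by the CRT there is a unique solution mod 17·7·20 = 2380.
Solve by successive substitution. Start with x ≡ 0 (mod 17).
  Combine with x ≡ 0 (mod 7): write x = 17·t and require 17·t ≡ 0 (mod 7). Since 17^(−1) ≡ 5 (mod 7) (17 ≡ 3 (mod 7)), t ≡ 5·0 ≡ 0 (mod 7). So x ≡ 17·0 = 0 (mod 119).
  Combine with x ≡ 5 (mod 20): write x = 119·t and require 119·t ≡ 5 (mod 20). Since 119^(−1) ≡ 19 (mod 20) (119 ≡ 19 (mod 20)), t ≡ 19·5 ≡ 15 (mod 20). So x ≡ 119·15 = 1785 (mod 2380).
Unique solution in [0, 2380): x = 1785.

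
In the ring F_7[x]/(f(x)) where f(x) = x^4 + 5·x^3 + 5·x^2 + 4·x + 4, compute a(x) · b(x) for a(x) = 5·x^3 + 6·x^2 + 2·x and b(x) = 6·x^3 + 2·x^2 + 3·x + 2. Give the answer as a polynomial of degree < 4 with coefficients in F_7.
a · b ≡ 4·x^3 + 5·x^2 + 2·x + 2 (mod f(x))

Multiply as integer polynomials: a · b = 30·x^6 + 46·x^5 + 39·x^4 + 32·x^3 + 18·x^2 + 4·x. Reducing coefficients mod 7: a · b ≡ 2·x^6 + 4·x^5 + 4·x^4 + 4·x^3 + 4·x^2 + 4·x. Now divide by f(x) = x^4 + 5·x^3 + 5·x^2 + 4·x + 4 in F_7[x], eliminating the leading term at each step:
  leading term 2·x^6: subtract (2·x^2)·f(x) = 2·x^6 + 3·x^5 + 3·x^4 + x^3 + x^2, leaving x^5 + x^4 + 3·x^3 + 3·x^2 + 4·x (coefficients mod 7)
  leading term x^5: subtract (x)·f(x) = x^5 + 5·x^4 + 5·x^3 + 4·x^2 + 4·x, leaving 3·x^4 + 5·x^3 + 6·x^2 (coefficients mod 7)
  leading term 3·x^4: subtract (3)·f(x) = 3·x^4 + x^3 + x^2 + 5·x + 5, leaving 4·x^3 + 5·x^2 + 2·x + 2 (coefficients mod 7)
The degree is now < 4, so this is the remainder. Hence a · b ≡ 4·x^3 + 5·x^2 + 2·x + 2 in F_7[x]/(f).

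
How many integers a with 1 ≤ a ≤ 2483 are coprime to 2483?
2280

The number of a ∈ {1, ..., 2483} with gcd(a, 2483) = 1 is by definition Euler's totient φ(2483). φ is multiplicative, with φ(p^e) = p^e − p^(e−1). Factorise 2483 = 13 · 191. Then
  φ(2483) = (13 − 1) · (191 − 1) = 12 · 190 = 2280.
So there are 2280 such integers.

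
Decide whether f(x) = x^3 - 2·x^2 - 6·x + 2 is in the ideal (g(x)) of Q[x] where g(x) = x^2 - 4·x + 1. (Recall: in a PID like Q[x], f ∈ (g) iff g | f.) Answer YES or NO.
NO

In Q[x] the ideal (g) consists of all multiples of g, so f ∈ (g) iff g | f, i.e. iff the remainder of f on division by g is 0. Divide f by g (g is monic, so eliminate the leading term of the running remainder at each step):
  leading term x^3: subtract (x)·g(x) = x^3 - 4·x^2 + x, leaving 2·x^2 - 7·x + 2
  leading term 2·x^2: subtract (2)·g(x) = 2·x^2 - 8·x + 2, leaving x
The remainder r(x) = x ≠ 0 (and deg r < deg g), so g ∤ f, i.e. f ∉ (g).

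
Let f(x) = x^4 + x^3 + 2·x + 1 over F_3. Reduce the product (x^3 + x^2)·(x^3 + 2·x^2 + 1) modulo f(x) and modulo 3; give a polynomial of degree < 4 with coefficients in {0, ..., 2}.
Multiply as integer polynomials: a · b = x^6 + 3·x^5 + 2·x^4 + x^3 + x^2. Reducing coefficients mod 3: a · b ≡ x^6 + 2·x^4 + x^3 + x^2. Now divide by f(x) = x^4 + x^3 + 2·x + 1 in F_3[x], eliminating the leading term at each step:
  leading term x^6: subtract (x^2)·f(x) = x^6 + x^5 + 2·x^3 + x^2, leaving 2·x^5 + 2·x^4 + 2·x^3 (coefficients mod 3)
  leading term 2·x^5: subtract (2·x)·f(x) = 2·x^5 + 2·x^4 + x^2 + 2·x, leaving 2·x^3 + 2·x^2 + x (coefficients mod 3)
The degree is now < 4, so this is the remainder. Hence a · b ≡ 2·x^3 + 2·x^2 + x in F_3[x]/(f).

Final answer: a · b ≡ 2·x^3 + 2·x^2 + x (mod f(x))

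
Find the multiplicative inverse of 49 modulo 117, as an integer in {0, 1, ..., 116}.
49^(−1) ≡ 43 (mod 117)

Apply the extended Euclidean algorithm to (117, 49), tracking rows (r, s, t) with s·117 + t·49 = r. Each division r_prev = q·r_cur + r_new produces the new row as (previous row) − q·(current row):
  row A: (117, 1, 0)   [1·117 + 0·49 = 117]
  row B: (49, 0, 1)   [0·117 + 1·49 = 49]
  117 = 2·49 + 19   → row C = row A − 2·row B = (19, 1, −2)   [check: 1·117 − 2·49 = 19]
  49 = 2·19 + 11   → row D = row B − 2·row C = (11, −2, 5)   [check: −2·117 + 5·49 = 11]
  19 = 1·11 + 8   → row E = row C − 1·row D = (8, 3, −7)   [check: 3·117 − 7·49 = 8]
  11 = 1·8 + 3   → row F = row D − 1·row E = (3, −5, 12)   [check: −5·117 + 12·49 = 3]
  8 = 2·3 + 2   → row G = row E − 2·row F = (2, 13, −31)   [check: 13·117 − 31·49 = 2]
  3 = 1·2 + 1   → row H = row F − 1·row G = (1, −18, 43)   [check: −18·117 + 43·49 = 1]
  2 = 2·1 + 0   → remainder 0, stop. gcd = 1 (last nonzero row H).
The gcd is 1, so 49 is invertible mod 117. The last nonzero row gives −18·117 + 43·49 = 1, so t = 43. So 49^(−1) ≡ 43 (mod 117). Verify: 49 · 43 = 2107 ≡ 1 (mod 117). ✓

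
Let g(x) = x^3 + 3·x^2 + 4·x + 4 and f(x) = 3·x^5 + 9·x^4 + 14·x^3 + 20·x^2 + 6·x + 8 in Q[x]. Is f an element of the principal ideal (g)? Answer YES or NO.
In Q[x] the ideal (g) consists of all multiples of g, so f ∈ (g) iff g | f, i.e. iff the remainder of f on division by g is 0. Divide f by g (g is monic, so eliminate the leading term of the running remainder at each step):
  leading term 3·x^5: subtract (3·x^2)·g(x) = 3·x^5 + 9·x^4 + 12·x^3 + 12·x^2, leaving 2·x^3 + 8·x^2 + 6·x + 8
  leading term 2·x^3: subtract (2)·g(x) = 2·x^3 + 6·x^2 + 8·x + 8, leaving 2·x^2 - 2·x
The remainder r(x) = 2·x^2 - 2·x ≠ 0 (and deg r < deg g), so g ∤ f, i.e. f ∉ (g).

Final answer: NO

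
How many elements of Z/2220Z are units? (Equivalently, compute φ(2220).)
Z/2220Z has φ(2220) = 576 units

An element a ∈ Z/2220Z is a unit iff gcd(a, 2220) = 1, so the number of units is φ(2220). φ is multiplicative, with φ(p^e) = p^e − p^(e−1). Factorise 2220 = 2^2 · 3 · 5 · 37. Then
  φ(2220) = (2^2 − 2^1) · (3 − 1) · (5 − 1) · (37 − 1) = 2 · 2 · 4 · 36 = 576.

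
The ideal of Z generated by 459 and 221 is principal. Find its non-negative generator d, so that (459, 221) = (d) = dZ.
(459, 221) = (17); d = 17

In the PID Z, (a, b) is generated by gcd(a, b). Compute gcd(459, 221) with the extended Euclidean algorithm, tracking rows (r, s, t) with s·459 + t·221 = r:
  row A: (459, 1, 0)   [1·459 + 0·221 = 459]
  row B: (221, 0, 1)   [0·459 + 1·221 = 221]
  459 = 2·221 + 17   → row C = row A − 2·row B = (17, 1, −2)   [check: 1·459 − 2·221 = 17]
  221 = 13·17 + 0   → remainder 0, stop. gcd = 17 (last nonzero row C).
So gcd(459, 221) = 17, with Bézout identity 1·459 − 2·221 = 17. Containment (⊇): the Bézout identity exhibits 17 as an element of (459, 221), giving (17) ⊆ (459, 221). Containment (⊆): since 17 | 459 and 17 | 221 (459 = 17·27, 221 = 17·13), every Z-linear combination of 459 and 221 is divisible by 17, so (459, 221) ⊆ (17). Therefore (459, 221) = (17), d = 17.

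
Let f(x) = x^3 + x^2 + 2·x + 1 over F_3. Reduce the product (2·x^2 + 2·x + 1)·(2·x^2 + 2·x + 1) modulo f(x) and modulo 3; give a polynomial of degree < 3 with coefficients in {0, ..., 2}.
a · b ≡ 2·x^2 + x (mod f(x))

Multiply as integer polynomials: a · b = 4·x^4 + 8·x^3 + 8·x^2 + 4·x + 1. Reducing coefficients mod 3: a · b ≡ x^4 + 2·x^3 + 2·x^2 + x + 1. Now divide by f(x) = x^3 + x^2 + 2·x + 1 in F_3[x], eliminating the leading term at each step:
  leading term x^4: subtract (x)·f(x) = x^4 + x^3 + 2·x^2 + x, leaving x^3 + 1 (coefficients mod 3)
  leading term x^3: subtract (1)·f(x) = x^3 + x^2 + 2·x + 1, leaving 2·x^2 + x (coefficients mod 3)
The degree is now < 3, so this is the remainder. Hence a · b ≡ 2·x^2 + x in F_3[x]/(f).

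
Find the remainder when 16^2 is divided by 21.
4

Use repeated squaring. Binary(2) = 10. Walk through the bits of the exponent 2 left-to-right: at each bit after the leading one, square the running value, then multiply by 16 if the bit is 1 (always reducing mod 21):
  bit 1 = 1 (leading): start with 16.
  bit 2 = 0: square 16^2 = 256 ≡ 4 (mod 21).
Final value: 16^2 ≡ 4 (mod 21).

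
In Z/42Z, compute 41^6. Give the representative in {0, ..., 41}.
Use repeated squaring. Binary(6) = 110. Walk through the bits of the exponent 6 left-to-right: at each bit after the leading one, square the running value, then multiply by 41 if the bit is 1 (always reducing mod 42):
  bit 1 = 1 (leading): start with 41.
  bit 2 = 1: square 41^2 = 1681 ≡ 1; bit is 1, so multiply 1·41 = 41 (mod 42).
  bit 3 = 0: square 41^2 = 1681 ≡ 1 (mod 42).
Final value: 41^6 ≡ 1 (mod 42).

Final answer: 1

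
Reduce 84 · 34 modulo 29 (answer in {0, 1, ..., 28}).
14

Reduce the factors first: 84 ≡ 26, 34 ≡ 5 (mod 29), so 84 · 34 ≡ 26 · 5 (mod 29). 26 · 5 = 130. Dividing by 29: 130 = 4·29 + 14. So (84 · 34) mod 29 = 14.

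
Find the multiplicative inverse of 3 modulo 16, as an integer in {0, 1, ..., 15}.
Apply the extended Euclidean algorithm to (16, 3), tracking rows (r, s, t) with s·16 + t·3 = r. Each division r_prev = q·r_cur + r_new produces the new row as (previous row) − q·(current row):
  row A: (16, 1, 0)   [1·16 + 0·3 = 16]
  row B: (3, 0, 1)   [0·16 + 1·3 = 3]
  16 = 5·3 + 1   → row C = row A − 5·row B = (1, 1, −5)   [check: 1·16 − 5·3 = 1]
  3 = 3·1 + 0   → remainder 0, stop. gcd = 1 (last nonzero row C).
The gcd is 1, so 3 is invertible mod 16. The last nonzero row gives 1·16 − 5·3 = 1, so t = −5. So 3^(−1) ≡ −5 ≡ 11 (mod 16). Verify: 3 · 11 = 33 ≡ 1 (mod 16). ✓

Final answer: 3^(−1) ≡ 11 (mod 16)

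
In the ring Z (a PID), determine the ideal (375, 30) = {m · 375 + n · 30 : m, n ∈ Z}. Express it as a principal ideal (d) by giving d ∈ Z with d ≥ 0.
In the PID Z, (a, b) is generated by gcd(a, b). Compute gcd(375, 30) with the extended Euclidean algorithm, tracking rows (r, s, t) with s·375 + t·30 = r:
  row A: (375, 1, 0)   [1·375 + 0·30 = 375]
  row B: (30, 0, 1)   [0·375 + 1·30 = 30]
  375 = 12·30 + 15   → row C = row A − 12·row B = (15, 1, −12)   [check: 1·375 − 12·30 = 15]
  30 = 2·15 + 0   → remainder 0, stop. gcd = 15 (last nonzero row C).
So gcd(375, 30) = 15, with Bézout identity 1·375 − 12·30 = 15. Containment (⊇): the Bézout identity exhibits 15 as an element of (375, 30), giving (15) ⊆ (375, 30). Containment (⊆): since 15 | 375 and 15 | 30 (375 = 15·25, 30 = 15·2), every Z-linear combination of 375 and 30 is divisible by 15, so (375, 30) ⊆ (15). Therefore (375, 30) = (15), d = 15.

Final answer: (375, 30) = (15); d = 15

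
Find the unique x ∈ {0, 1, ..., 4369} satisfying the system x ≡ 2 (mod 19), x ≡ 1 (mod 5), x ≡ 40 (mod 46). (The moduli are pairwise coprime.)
x ≡ 3536 (mod 4370); the representative in [0, 4370) is 3536

The moduli 19, 5, 46 are pairwise coprime, so by the CRT there is a unique solution mod 19·5·46 = 4370.
Solve by successive substitution. Start with x ≡ 2 (mod 19).
  Combine with x ≡ 1 (mod 5): write x = 2 + 19·t and require 2 + 19·t ≡ 1 (mod 5), i.e. 19·t ≡ 1 − 2 ≡ 4 (mod 5). Since 19^(−1) ≡ 4 (mod 5) (19 ≡ 4 (mod 5)), t ≡ 4·4 ≡ 1 (mod 5). So x ≡ 2 + 19·1 = 21 (mod 95).
  Combine with x ≡ 40 (mod 46): write x = 21 + 95·t and require 21 + 95·t ≡ 40 (mod 46), i.e. 95·t ≡ 40 − 21 ≡ 19 (mod 46). Since 95^(−1) ≡ 31 (mod 46) (95 ≡ 3 (mod 46)), t ≡ 31·19 ≡ 37 (mod 46). So x ≡ 21 + 95·37 = 3536 (mod 4370).
Unique solution in [0, 4370): x = 3536.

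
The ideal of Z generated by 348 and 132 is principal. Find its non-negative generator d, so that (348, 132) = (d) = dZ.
(348, 132) = (12); d = 12

In the PID Z, (a, b) is generated by gcd(a, b). Compute gcd(348, 132) with the extended Euclidean algorithm, tracking rows (r, s, t) with s·348 + t·132 = r:
  row A: (348, 1, 0)   [1·348 + 0·132 = 348]
  row B: (132, 0, 1)   [0·348 + 1·132 = 132]
  348 = 2·132 + 84   → row C = row A − 2·row B = (84, 1, −2)   [check: 1·348 − 2·132 = 84]
  132 = 1·84 + 48   → row D = row B − 1·row C = (48, −1, 3)   [check: −1·348 + 3·132 = 48]
  84 = 1·48 + 36   → row E = row C − 1·row D = (36, 2, −5)   [check: 2·348 − 5·132 = 36]
  48 = 1·36 + 12   → row F = row D − 1·row E = (12, −3, 8)   [check: −3·348 + 8·132 = 12]
  36 = 3·12 + 0   → remainder 0, stop. gcd = 12 (last nonzero row F).
So gcd(348, 132) = 12, with Bézout identity −3·348 + 8·132 = 12. Containment (⊇): the Bézout identity exhibits 12 as an element of (348, 132), giving (12) ⊆ (348, 132). Containment (⊆): since 12 | 348 and 12 | 132 (348 = 12·29, 132 = 12·11), every Z-linear combination of 348 and 132 is divisible by 12, so (348, 132) ⊆ (12). Therefore (348, 132) = (12), d = 12.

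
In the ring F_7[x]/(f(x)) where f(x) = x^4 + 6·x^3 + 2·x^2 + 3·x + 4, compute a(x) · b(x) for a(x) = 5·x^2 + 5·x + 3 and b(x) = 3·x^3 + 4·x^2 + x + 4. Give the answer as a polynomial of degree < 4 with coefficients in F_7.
Multiply as integer polynomials: a · b = 15·x^5 + 35·x^4 + 34·x^3 + 37·x^2 + 23·x + 12. Reducing coefficients mod 7: a · b ≡ x^5 + 6·x^3 + 2·x^2 + 2·x + 5. Now divide by f(x) = x^4 + 6·x^3 + 2·x^2 + 3·x + 4 in F_7[x], eliminating the leading term at each step:
  leading term x^5: subtract (x)·f(x) = x^5 + 6·x^4 + 2·x^3 + 3·x^2 + 4·x, leaving x^4 + 4·x^3 + 6·x^2 + 5·x + 5 (coefficients mod 7)
  leading term x^4: subtract (1)·f(x) = x^4 + 6·x^3 + 2·x^2 + 3·x + 4, leaving 5·x^3 + 4·x^2 + 2·x + 1 (coefficients mod 7)
The degree is now < 4, so this is the remainder. Hence a · b ≡ 5·x^3 + 4·x^2 + 2·x + 1 in F_7[x]/(f).

Final answer: a · b ≡ 5·x^3 + 4·x^2 + 2·x + 1 (mod f(x))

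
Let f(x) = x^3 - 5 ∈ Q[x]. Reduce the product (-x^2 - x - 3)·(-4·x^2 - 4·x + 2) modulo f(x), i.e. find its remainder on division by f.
First multiply in Q[x] without reducing: a · b = 4·x^4 + 8·x^3 + 14·x^2 + 10·x - 6. Now divide by f(x) = x^3 - 5, eliminating the leading term at each step:
  leading term 4·x^4: subtract (4·x)·f(x) = 4·x^4 - 20·x, leaving 8·x^3 + 14·x^2 + 30·x - 6
  leading term 8·x^3: subtract (8)·f(x) = 8·x^3 - 40, leaving 14·x^2 + 30·x + 34
The degree is now < 3, so this is the remainder. Hence a · b ≡ 14·x^2 + 30·x + 34 in Q[x]/(f).

Final answer: a · b ≡ 14·x^2 + 30·x + 34 (mod f(x))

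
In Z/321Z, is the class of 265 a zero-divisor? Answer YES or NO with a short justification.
gcd(265, 321) = 1, so 265 is a unit in Z/321Z (it has a multiplicative inverse). A unit cannot be a zero-divisor: if 265·b ≡ 0 then multiplying both sides by 265^(−1) gives b ≡ 0. So 265 is not a zero-divisor.

Final answer: NO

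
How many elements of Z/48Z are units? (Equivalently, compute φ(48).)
An element a ∈ Z/48Z is a unit iff gcd(a, 48) = 1, so the number of units is φ(48). φ is multiplicative, with φ(p^e) = p^e − p^(e−1). Factorise 48 = 2^4 · 3. Then
  φ(48) = (2^4 − 2^3) · (3 − 1) = 8 · 2 = 16.

Final answer: Z/48Z has φ(48) = 16 units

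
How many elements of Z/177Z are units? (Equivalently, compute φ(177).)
An element a ∈ Z/177Z is a unit iff gcd(a, 177) = 1, so the number of units is φ(177). φ is multiplicative, with φ(p^e) = p^e − p^(e−1). Factorise 177 = 3 · 59. Then
  φ(177) = (3 − 1) · (59 − 1) = 2 · 58 = 116.

Final answer: Z/177Z has φ(177) = 116 units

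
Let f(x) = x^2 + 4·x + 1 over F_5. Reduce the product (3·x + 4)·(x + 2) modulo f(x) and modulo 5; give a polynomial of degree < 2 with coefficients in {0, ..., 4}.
Multiply as integer polynomials: a · b = 3·x^2 + 10·x + 8. Reducing coefficients mod 5: a · b ≡ 3·x^2 + 3. Now divide by f(x) = x^2 + 4·x + 1 in F_5[x], eliminating the leading term at each step:
  leading term 3·x^2: subtract (3)·f(x) = 3·x^2 + 2·x + 3, leaving 3·x (coefficients mod 5)
The degree is now < 2, so this is the remainder. Hence a · b ≡ 3·x in F_5[x]/(f).

Final answer: a · b ≡ 3·x (mod f(x))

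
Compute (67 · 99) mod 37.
Reduce the factors first: 67 ≡ 30, 99 ≡ 25 (mod 37), so 67 · 99 ≡ 30 · 25 (mod 37). 30 · 25 = 750. Dividing by 37: 750 = 20·37 + 10. So (67 · 99) mod 37 = 10.

Final answer: 10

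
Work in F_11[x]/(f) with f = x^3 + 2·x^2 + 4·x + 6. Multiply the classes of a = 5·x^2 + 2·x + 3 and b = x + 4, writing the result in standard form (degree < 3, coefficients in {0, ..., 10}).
Multiply as integer polynomials: a · b = 5·x^3 + 22·x^2 + 11·x + 12. Reducing coefficients mod 11: a · b ≡ 5·x^3 + 1. Now divide by f(x) = x^3 + 2·x^2 + 4·x + 6 in F_11[x], eliminating the leading term at each step:
  leading term 5·x^3: subtract (5)·f(x) = 5·x^3 + 10·x^2 + 9·x + 8, leaving x^2 + 2·x + 4 (coefficients mod 11)
The degree is now < 3, so this is the remainder. Hence a · b ≡ x^2 + 2·x + 4 in F_11[x]/(f).

Final answer: a · b ≡ x^2 + 2·x + 4 (mod f(x))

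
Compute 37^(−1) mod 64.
Apply the extended Euclidean algorithm to (64, 37), tracking rows (r, s, t) with s·64 + t·37 = r. Each division r_prev = q·r_cur + r_new produces the new row as (previous row) − q·(current row):
  row A: (64, 1, 0)   [1·64 + 0·37 = 64]
  row B: (37, 0, 1)   [0·64 + 1·37 = 37]
  64 = 1·37 + 27   → row C = row A − 1·row B = (27, 1, −1)   [check: 1·64 − 1·37 = 27]
  37 = 1·27 + 10   → row D = row B − 1·row C = (10, −1, 2)   [check: −1·64 + 2·37 = 10]
  27 = 2·10 + 7   → row E = row C − 2·row D = (7, 3, −5)   [check: 3·64 − 5·37 = 7]
  10 = 1·7 + 3   → row F = row D − 1·row E = (3, −4, 7)   [check: −4·64 + 7·37 = 3]
  7 = 2·3 + 1   → row G = row E − 2·row F = (1, 11, −19)   [check: 11·64 − 19·37 = 1]
  3 = 3·1 + 0   → remainder 0, stop. gcd = 1 (last nonzero row G).
The gcd is 1, so 37 is invertible mod 64. The last nonzero row gives 11·64 − 19·37 = 1, so t = −19. So 37^(−1) ≡ −19 ≡ 45 (mod 64). Verify: 37 · 45 = 1665 ≡ 1 (mod 64). ✓

Final answer: 37^(−1) ≡ 45 (mod 64)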